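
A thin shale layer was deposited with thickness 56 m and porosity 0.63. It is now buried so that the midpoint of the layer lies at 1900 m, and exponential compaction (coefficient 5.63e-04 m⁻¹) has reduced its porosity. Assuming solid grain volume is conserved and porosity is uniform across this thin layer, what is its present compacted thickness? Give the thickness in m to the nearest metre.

26 m

Working in km (1 km = 1000 m; k in km⁻¹ = k in m⁻¹ × 1000):
Porosity at 1.9 km: φ = 0.63·exp(−0.563×1.9) = 0.2162
Solid-volume conservation: h(1−φ) = h₀(1−φ₀) ⇒ h = h₀·(1−φ₀)/(1−φ)
h = 0.056 × (1 − 0.63)/(1 − 0.2162) = 0.056 × 0.4720 = 0.0264 km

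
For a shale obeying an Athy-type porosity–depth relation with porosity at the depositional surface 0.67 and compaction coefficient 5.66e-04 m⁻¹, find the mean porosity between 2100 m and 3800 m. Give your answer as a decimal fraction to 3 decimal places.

Working in km (1 km = 1000 m; k in km⁻¹ = k in m⁻¹ × 1000):
⟨n⟩ = (1/(Z₂−Z₁)) ∫ n₀ e^(−kZ) dZ = n₀·(e^(−k·Z₁) − e^(−k·Z₂)) / (k·(Z₂−Z₁))
e^(−0.566×2.1) = 0.3046; e^(−0.566×3.8) = 0.1164
⟨n⟩ = 0.67 × (0.3046 − 0.1164) / (0.566 × 1.7) = 0.67 × 0.1957 = 0.1311

0.131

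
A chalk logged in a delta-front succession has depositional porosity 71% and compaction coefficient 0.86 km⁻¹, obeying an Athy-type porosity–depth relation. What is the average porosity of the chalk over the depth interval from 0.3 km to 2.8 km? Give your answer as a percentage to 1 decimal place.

⟨n⟩ = (1/(d₂−d₁)) ∫ n₀ e^(−βd) dd = n₀·(e^(−β·d₁) − e^(−β·d₂)) / (β·(d₂−d₁))
e^(−0.86×0.3) = 0.7726; e^(−0.86×2.8) = 0.0900
⟨n⟩ = 0.71 × (0.7726 − 0.0900) / (0.86 × 2.5) = 0.71 × 0.3175 = 0.2254

22.5%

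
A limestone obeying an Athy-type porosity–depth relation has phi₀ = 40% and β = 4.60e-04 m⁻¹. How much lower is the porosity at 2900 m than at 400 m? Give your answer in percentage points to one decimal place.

22.7 percentage points

Working in km (1 km = 1000 m; β in km⁻¹ = β in m⁻¹ × 1000):
phi(0.4) = 0.4·e^(−0.46×0.4) = 0.3328
phi(2.9) = 0.4·e^(−0.46×2.9) = 0.1054
Δphi = 0.3328 − 0.1054 = 0.2274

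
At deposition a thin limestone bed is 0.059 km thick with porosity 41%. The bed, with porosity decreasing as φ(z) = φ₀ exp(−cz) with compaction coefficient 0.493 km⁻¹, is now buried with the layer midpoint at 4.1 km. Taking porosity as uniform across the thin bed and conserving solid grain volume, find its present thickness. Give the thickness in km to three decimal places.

Porosity at 4.1 km: φ = 0.41·exp(−0.493×4.1) = 0.0543
Solid-volume conservation: h(1−φ) = h₀(1−φ₀) ⇒ h = h₀·(1−φ₀)/(1−φ)
h = 0.059 × (1 − 0.41)/(1 − 0.0543) = 0.059 × 0.6239 = 0.0368 km

0.037 km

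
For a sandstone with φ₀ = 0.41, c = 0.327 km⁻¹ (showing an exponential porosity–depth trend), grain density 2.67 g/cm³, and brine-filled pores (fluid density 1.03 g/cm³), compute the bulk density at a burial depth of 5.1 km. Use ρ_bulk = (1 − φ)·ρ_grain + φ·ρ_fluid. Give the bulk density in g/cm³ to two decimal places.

Porosity at depth: φ = 0.41·exp(−0.327×5.1) = 0.41×0.1887 = 0.0774
Bulk density: ρ_b = (1−φ)ρ_g + φ·ρ_f = 0.9226×2.67 + 0.0774×1.03
       = 2.463 + 0.080 = 2.543 g/cm³

2.54 g/cm³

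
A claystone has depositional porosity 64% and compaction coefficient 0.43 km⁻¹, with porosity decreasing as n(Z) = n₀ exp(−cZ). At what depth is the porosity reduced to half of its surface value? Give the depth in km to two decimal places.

n/n₀ = 1/2 ⇒ exp(−c·Z) = 1/2 ⇒ Z = ln(2) / c
Z = 0.6931 / 0.43 = 1.612 km

1.61 km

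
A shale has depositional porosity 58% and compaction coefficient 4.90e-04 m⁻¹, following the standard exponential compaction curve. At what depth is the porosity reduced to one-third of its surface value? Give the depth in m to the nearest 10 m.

2240 m

Working in km (1 km = 1000 m; β in km⁻¹ = β in m⁻¹ × 1000):
n/n₀ = 1/3 ⇒ exp(−β·d) = 1/3 ⇒ d = ln(3) / β
d = 1.0986 / 0.49 = 2.242 km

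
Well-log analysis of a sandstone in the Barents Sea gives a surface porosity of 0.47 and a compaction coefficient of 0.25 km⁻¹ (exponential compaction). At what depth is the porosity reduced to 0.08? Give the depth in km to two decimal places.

7.08 km

Invert Athy's law: z = ln(n₀/n) / c
z = ln(0.47/0.08) / 0.25 = ln(5.875) / 0.25 = 1.7707 / 0.25 = 7.083 km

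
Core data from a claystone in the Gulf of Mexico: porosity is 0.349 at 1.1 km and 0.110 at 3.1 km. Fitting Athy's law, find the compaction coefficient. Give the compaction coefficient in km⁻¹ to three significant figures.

0.577 km⁻¹

Athy: n(z) = n₀ e^(−cz) ⇒ n₁/n₂ = e^{c(z₂−z₁)} ⇒ c = ln(n₁/n₂)/(z₂−z₁)
c = ln(0.349/0.11) / (3.1 − 1.1) = ln(3.173) / 2 = 1.1546 / 2 = 0.5773 km⁻¹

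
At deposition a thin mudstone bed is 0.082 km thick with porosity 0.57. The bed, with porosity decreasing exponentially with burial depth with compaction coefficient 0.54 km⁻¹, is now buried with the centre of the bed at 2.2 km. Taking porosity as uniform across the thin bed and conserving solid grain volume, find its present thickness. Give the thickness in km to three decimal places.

0.043 km

Porosity at 2.2 km: phi = 0.57·exp(−0.54×2.2) = 0.1738
Solid-volume conservation: h(1−phi) = h₀(1−phi₀) ⇒ h = h₀·(1−phi₀)/(1−phi)
h = 0.082 × (1 − 0.57)/(1 − 0.1738) = 0.082 × 0.5204 = 0.0427 km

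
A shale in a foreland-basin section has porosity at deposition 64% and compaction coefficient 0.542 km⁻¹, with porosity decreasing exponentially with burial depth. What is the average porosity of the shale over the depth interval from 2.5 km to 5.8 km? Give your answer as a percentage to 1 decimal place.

⟨n⟩ = (1/(Z₂−Z₁)) ∫ n₀ e^(−βZ) dZ = n₀·(e^(−β·Z₁) − e^(−β·Z₂)) / (β·(Z₂−Z₁))
e^(−0.542×2.5) = 0.2579; e^(−0.542×5.8) = 0.0431
⟨n⟩ = 0.64 × (0.2579 − 0.0431) / (0.542 × 3.3) = 0.64 × 0.1201 = 0.0769

7.7%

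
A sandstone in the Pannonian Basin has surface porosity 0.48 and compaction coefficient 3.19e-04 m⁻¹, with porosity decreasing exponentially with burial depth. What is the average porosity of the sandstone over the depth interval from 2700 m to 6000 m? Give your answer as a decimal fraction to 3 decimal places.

Working in km (1 km = 1000 m; β in km⁻¹ = β in m⁻¹ × 1000):
⟨n⟩ = (1/(d₂−d₁)) ∫ n₀ e^(−βd) dd = n₀·(e^(−β·d₁) − e^(−β·d₂)) / (β·(d₂−d₁))
e^(−0.319×2.7) = 0.4226; e^(−0.319×6) = 0.1475
⟨n⟩ = 0.48 × (0.4226 − 0.1475) / (0.319 × 3.3) = 0.48 × 0.2613 = 0.1254

0.125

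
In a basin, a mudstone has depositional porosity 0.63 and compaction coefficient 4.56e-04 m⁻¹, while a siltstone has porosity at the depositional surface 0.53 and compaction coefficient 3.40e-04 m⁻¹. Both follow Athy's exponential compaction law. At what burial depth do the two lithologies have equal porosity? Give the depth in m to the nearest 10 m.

1490 m

Working in km (1 km = 1000 m; c in km⁻¹ = c in m⁻¹ × 1000):
Set phi₀ₐ e^(−cₐZ) = phi₀ᵦ e^(−cᵦZ) ⇒ ln(phi₀ₐ/phi₀ᵦ) = (cₐ − cᵦ)·Z
Z = ln(0.63/0.53) / (0.456 − 0.34) = 0.1728 / 0.116 = 1.490 km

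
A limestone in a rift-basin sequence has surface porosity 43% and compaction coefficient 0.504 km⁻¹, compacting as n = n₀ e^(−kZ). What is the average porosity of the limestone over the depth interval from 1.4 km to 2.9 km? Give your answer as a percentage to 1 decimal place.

14.9%

⟨n⟩ = (1/(Z₂−Z₁)) ∫ n₀ e^(−kZ) dZ = n₀·(e^(−k·Z₁) − e^(−k·Z₂)) / (k·(Z₂−Z₁))
e^(−0.504×1.4) = 0.4938; e^(−0.504×2.9) = 0.2319
⟨n⟩ = 0.43 × (0.4938 − 0.2319) / (0.504 × 1.5) = 0.43 × 0.3465 = 0.1490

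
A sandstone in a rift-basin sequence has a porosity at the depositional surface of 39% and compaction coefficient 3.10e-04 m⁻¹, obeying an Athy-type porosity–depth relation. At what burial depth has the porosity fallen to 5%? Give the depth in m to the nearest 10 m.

Working in km (1 km = 1000 m; c in km⁻¹ = c in m⁻¹ × 1000):
Invert Athy's law: Z = ln(φ₀/φ) / c
Z = ln(0.39/0.05) / 0.31 = ln(7.8) / 0.31 = 2.0541 / 0.31 = 6.626 km

6630 m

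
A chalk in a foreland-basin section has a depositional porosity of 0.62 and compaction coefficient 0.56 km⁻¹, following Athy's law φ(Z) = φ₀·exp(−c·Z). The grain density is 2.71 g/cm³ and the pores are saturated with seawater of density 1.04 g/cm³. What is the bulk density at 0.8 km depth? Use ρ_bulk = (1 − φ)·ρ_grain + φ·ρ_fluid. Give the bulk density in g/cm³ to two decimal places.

Porosity at depth: φ = 0.62·exp(−0.56×0.8) = 0.62×0.6389 = 0.3961
Bulk density: ρ_b = (1−φ)ρ_g + φ·ρ_f = 0.6039×2.71 + 0.3961×1.04
       = 1.637 + 0.412 = 2.048 g/cm³

2.05 g/cm³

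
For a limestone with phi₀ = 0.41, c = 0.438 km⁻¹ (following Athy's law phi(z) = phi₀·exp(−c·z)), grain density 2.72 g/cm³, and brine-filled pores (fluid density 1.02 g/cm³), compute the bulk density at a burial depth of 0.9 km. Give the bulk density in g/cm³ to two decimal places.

Porosity at depth: phi = 0.41·exp(−0.438×0.9) = 0.41×0.6742 = 0.2764
Bulk density: ρ_b = (1−phi)ρ_g + phi·ρ_f = 0.7236×2.72 + 0.2764×1.02
       = 1.968 + 0.282 = 2.250 g/cm³

2.25 g/cm³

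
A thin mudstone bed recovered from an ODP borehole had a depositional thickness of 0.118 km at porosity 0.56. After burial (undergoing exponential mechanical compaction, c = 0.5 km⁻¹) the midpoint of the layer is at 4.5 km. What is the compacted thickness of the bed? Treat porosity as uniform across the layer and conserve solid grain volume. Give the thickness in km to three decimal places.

0.055 km

Porosity at 4.5 km: n = 0.56·exp(−0.5×4.5) = 0.0590
Solid-volume conservation: h(1−n) = h₀(1−n₀) ⇒ h = h₀·(1−n₀)/(1−n)
h = 0.118 × (1 − 0.56)/(1 − 0.0590) = 0.118 × 0.4676 = 0.0552 km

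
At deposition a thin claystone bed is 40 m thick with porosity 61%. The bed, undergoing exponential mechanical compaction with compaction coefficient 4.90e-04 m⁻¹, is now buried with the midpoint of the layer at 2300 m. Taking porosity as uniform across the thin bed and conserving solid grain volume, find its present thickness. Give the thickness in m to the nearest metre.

19 m

Working in km (1 km = 1000 m; k in km⁻¹ = k in m⁻¹ × 1000):
Porosity at 2.3 km: n = 0.61·exp(−0.49×2.3) = 0.1976
Solid-volume conservation: h(1−n) = h₀(1−n₀) ⇒ h = h₀·(1−n₀)/(1−n)
h = 0.04 × (1 − 0.61)/(1 − 0.1976) = 0.04 × 0.4861 = 0.0194 km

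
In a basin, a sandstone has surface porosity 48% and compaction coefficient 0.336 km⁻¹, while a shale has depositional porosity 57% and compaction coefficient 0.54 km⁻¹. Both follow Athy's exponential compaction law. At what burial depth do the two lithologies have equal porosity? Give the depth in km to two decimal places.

0.84 km

Set φ₀ₐ e^(−kₐd) = φ₀ᵦ e^(−kᵦd) ⇒ ln(φ₀ₐ/φ₀ᵦ) = (kₐ − kᵦ)·d
d = ln(0.48/0.57) / (0.336 − 0.54) = -0.1719 / -0.204 = 0.842 km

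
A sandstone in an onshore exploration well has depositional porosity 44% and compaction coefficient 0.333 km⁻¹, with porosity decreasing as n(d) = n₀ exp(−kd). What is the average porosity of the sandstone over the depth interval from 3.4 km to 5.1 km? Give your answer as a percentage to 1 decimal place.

⟨n⟩ = (1/(d₂−d₁)) ∫ n₀ e^(−kd) dd = n₀·(e^(−k·d₁) − e^(−k·d₂)) / (k·(d₂−d₁))
e^(−0.333×3.4) = 0.3223; e^(−0.333×5.1) = 0.1830
⟨n⟩ = 0.44 × (0.3223 − 0.1830) / (0.333 × 1.7) = 0.44 × 0.2461 = 0.1083

10.8%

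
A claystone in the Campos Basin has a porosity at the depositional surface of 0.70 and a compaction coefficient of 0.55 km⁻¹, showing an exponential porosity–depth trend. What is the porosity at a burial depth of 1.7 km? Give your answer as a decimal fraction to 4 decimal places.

phi = phi₀·exp(−k·d) = 0.7 × exp(−0.55 × 1.7) = 0.7 × exp(−0.935)
  = 0.7 × 0.3926 = 0.2748

0.2748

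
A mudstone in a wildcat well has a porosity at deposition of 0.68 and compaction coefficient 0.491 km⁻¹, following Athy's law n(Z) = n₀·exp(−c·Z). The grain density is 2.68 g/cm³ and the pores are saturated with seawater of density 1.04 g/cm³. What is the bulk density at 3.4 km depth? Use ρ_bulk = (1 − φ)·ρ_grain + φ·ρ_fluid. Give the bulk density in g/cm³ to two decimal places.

Porosity at depth: n = 0.68·exp(−0.491×3.4) = 0.68×0.1884 = 0.1281
Bulk density: ρ_b = (1−n)ρ_g + n·ρ_f = 0.8719×2.68 + 0.1281×1.04
       = 2.337 + 0.133 = 2.470 g/cm³

2.47 g/cm³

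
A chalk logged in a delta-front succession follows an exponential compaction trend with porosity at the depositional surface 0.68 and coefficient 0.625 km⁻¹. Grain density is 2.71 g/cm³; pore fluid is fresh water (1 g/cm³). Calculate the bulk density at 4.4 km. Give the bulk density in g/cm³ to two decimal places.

Porosity at depth: n = 0.68·exp(−0.625×4.4) = 0.68×0.0639 = 0.0435
Bulk density: ρ_b = (1−n)ρ_g + n·ρ_f = 0.9565×2.71 + 0.0435×1
       = 2.592 + 0.043 = 2.636 g/cm³

2.64 g/cm³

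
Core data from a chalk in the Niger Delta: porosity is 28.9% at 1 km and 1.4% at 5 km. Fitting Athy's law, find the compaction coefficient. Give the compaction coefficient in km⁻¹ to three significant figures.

Athy: phi(d) = phi₀ e^(−βd) ⇒ phi₁/phi₂ = e^{β(d₂−d₁)} ⇒ β = ln(phi₁/phi₂)/(d₂−d₁)
β = ln(0.289/0.014) / (5 − 1) = ln(20.64) / 4 = 3.0274 / 4 = 0.7568 km⁻¹

0.757 km⁻¹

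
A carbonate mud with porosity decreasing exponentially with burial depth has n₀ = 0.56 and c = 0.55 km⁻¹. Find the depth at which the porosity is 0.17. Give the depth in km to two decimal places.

2.17 km

Invert Athy's law: z = ln(n₀/n) / c
z = ln(0.56/0.17) / 0.55 = ln(3.294) / 0.55 = 1.1921 / 0.55 = 2.168 km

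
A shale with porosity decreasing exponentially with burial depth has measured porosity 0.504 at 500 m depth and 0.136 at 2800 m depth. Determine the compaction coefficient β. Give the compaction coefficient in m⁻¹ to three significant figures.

0.000570 m⁻¹

Working in km (1 km = 1000 m; β in km⁻¹ = β in m⁻¹ × 1000):
Athy: phi(d) = phi₀ e^(−βd) ⇒ phi₁/phi₂ = e^{β(d₂−d₁)} ⇒ β = ln(phi₁/phi₂)/(d₂−d₁)
β = ln(0.504/0.136) / (2.8 − 0.5) = ln(3.706) / 2.3 = 1.3099 / 2.3 = 0.5695 km⁻¹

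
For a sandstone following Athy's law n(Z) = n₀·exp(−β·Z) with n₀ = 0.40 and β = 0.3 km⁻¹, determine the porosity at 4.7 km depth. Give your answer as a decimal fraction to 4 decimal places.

n = n₀·exp(−β·Z) = 0.4 × exp(−0.3 × 4.7) = 0.4 × exp(−1.41)
  = 0.4 × 0.2441 = 0.0977

0.0977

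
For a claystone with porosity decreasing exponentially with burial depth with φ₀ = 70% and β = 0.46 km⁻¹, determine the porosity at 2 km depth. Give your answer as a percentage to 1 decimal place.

27.9%

φ = φ₀·exp(−β·Z) = 0.7 × exp(−0.46 × 2) = 0.7 × exp(−0.92)
  = 0.7 × 0.3985 = 0.2790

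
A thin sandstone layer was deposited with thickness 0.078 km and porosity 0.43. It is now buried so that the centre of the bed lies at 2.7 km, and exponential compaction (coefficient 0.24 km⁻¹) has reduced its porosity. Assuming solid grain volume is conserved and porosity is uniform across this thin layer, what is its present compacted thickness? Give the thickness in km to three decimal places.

0.057 km

Porosity at 2.7 km: phi = 0.43·exp(−0.24×2.7) = 0.2249
Solid-volume conservation: h(1−phi) = h₀(1−phi₀) ⇒ h = h₀·(1−phi₀)/(1−phi)
h = 0.078 × (1 − 0.43)/(1 − 0.2249) = 0.078 × 0.7354 = 0.0574 km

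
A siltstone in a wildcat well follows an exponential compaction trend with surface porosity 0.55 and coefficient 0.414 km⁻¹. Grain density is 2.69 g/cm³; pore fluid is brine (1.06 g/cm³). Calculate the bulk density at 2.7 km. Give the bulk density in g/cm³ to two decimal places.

Porosity at depth: n = 0.55·exp(−0.414×2.7) = 0.55×0.3270 = 0.1798
Bulk density: ρ_b = (1−n)ρ_g + n·ρ_f = 0.8202×2.69 + 0.1798×1.06
       = 2.206 + 0.191 = 2.397 g/cm³

2.40 g/cm³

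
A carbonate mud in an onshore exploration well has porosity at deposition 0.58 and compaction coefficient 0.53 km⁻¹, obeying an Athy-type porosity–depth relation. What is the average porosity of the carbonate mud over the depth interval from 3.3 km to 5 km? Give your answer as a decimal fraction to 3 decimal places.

0.066

⟨n⟩ = (1/(d₂−d₁)) ∫ n₀ e^(−βd) dd = n₀·(e^(−β·d₁) − e^(−β·d₂)) / (β·(d₂−d₁))
e^(−0.53×3.3) = 0.1739; e^(−0.53×5) = 0.0707
⟨n⟩ = 0.58 × (0.1739 − 0.0707) / (0.53 × 1.7) = 0.58 × 0.1146 = 0.0665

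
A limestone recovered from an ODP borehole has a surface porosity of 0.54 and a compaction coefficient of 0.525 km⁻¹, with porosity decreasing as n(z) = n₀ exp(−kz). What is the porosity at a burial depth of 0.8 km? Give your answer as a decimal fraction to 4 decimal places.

n = n₀·exp(−k·z) = 0.54 × exp(−0.525 × 0.8) = 0.54 × exp(−0.42)
  = 0.54 × 0.6570 = 0.3548

0.3548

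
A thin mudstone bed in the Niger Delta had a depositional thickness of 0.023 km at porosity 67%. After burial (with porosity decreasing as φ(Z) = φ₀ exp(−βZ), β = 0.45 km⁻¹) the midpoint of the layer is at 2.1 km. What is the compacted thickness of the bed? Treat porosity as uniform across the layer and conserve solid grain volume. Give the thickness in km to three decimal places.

0.010 km

Porosity at 2.1 km: φ = 0.67·exp(−0.45×2.1) = 0.2604
Solid-volume conservation: h(1−φ) = h₀(1−φ₀) ⇒ h = h₀·(1−φ₀)/(1−φ)
h = 0.023 × (1 − 0.67)/(1 − 0.2604) = 0.023 × 0.4462 = 0.0103 km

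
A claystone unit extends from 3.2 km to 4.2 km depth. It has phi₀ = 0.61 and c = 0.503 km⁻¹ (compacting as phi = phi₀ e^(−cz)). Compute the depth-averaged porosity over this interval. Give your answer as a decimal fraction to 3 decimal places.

⟨phi⟩ = (1/(z₂−z₁)) ∫ phi₀ e^(−cz) dz = phi₀·(e^(−c·z₁) − e^(−c·z₂)) / (c·(z₂−z₁))
e^(−0.503×3.2) = 0.2000; e^(−0.503×4.2) = 0.1209
⟨phi⟩ = 0.61 × (0.2000 − 0.1209) / (0.503 × 1) = 0.61 × 0.1571 = 0.0959

0.096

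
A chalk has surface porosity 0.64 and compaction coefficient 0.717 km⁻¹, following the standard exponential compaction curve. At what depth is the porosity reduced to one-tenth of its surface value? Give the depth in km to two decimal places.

φ/φ₀ = 1/10 ⇒ exp(−c·Z) = 1/10 ⇒ Z = ln(10) / c
Z = 2.3026 / 0.717 = 3.211 km

3.21 km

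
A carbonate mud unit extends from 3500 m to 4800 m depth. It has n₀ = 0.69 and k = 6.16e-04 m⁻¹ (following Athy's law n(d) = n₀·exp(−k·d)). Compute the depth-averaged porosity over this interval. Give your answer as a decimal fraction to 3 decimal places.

0.055

Working in km (1 km = 1000 m; k in km⁻¹ = k in m⁻¹ × 1000):
⟨n⟩ = (1/(d₂−d₁)) ∫ n₀ e^(−kd) dd = n₀·(e^(−k·d₁) − e^(−k·d₂)) / (k·(d₂−d₁))
e^(−0.616×3.5) = 0.1158; e^(−0.616×4.8) = 0.0520
⟨n⟩ = 0.69 × (0.1158 − 0.0520) / (0.616 × 1.3) = 0.69 × 0.0797 = 0.0550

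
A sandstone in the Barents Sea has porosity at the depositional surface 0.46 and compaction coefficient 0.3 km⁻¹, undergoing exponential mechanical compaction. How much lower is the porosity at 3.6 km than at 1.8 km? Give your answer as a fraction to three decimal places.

phi(1.8) = 0.46·e^(−0.3×1.8) = 0.2681
phi(3.6) = 0.46·e^(−0.3×3.6) = 0.1562
Δphi = 0.2681 − 0.1562 = 0.1119

0.112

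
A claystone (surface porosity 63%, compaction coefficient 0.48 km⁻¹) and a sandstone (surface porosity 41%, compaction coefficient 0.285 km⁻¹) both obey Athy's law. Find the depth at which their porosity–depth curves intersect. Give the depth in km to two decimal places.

Set φ₀ₐ e^(−cₐd) = φ₀ᵦ e^(−cᵦd) ⇒ ln(φ₀ₐ/φ₀ᵦ) = (cₐ − cᵦ)·d
d = ln(0.63/0.41) / (0.48 − 0.285) = 0.4296 / 0.195 = 2.203 km

2.20 km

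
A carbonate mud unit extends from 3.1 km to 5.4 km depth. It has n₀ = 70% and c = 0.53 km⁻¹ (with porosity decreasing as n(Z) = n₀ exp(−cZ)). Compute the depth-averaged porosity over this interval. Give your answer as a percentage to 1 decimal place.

7.8%

⟨n⟩ = (1/(Z₂−Z₁)) ∫ n₀ e^(−cZ) dZ = n₀·(e^(−c·Z₁) − e^(−c·Z₂)) / (c·(Z₂−Z₁))
e^(−0.53×3.1) = 0.1934; e^(−0.53×5.4) = 0.0572
⟨n⟩ = 0.7 × (0.1934 − 0.0572) / (0.53 × 2.3) = 0.7 × 0.1118 = 0.0782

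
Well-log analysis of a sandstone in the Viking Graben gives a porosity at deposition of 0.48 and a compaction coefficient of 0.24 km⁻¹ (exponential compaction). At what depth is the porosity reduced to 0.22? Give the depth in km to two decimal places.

3.25 km

Invert Athy's law: d = ln(φ₀/φ) / c
d = ln(0.48/0.22) / 0.24 = ln(2.182) / 0.24 = 0.7802 / 0.24 = 3.251 km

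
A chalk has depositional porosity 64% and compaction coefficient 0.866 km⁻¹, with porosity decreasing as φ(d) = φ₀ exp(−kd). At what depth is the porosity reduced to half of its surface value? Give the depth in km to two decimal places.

0.80 km

φ/φ₀ = 1/2 ⇒ exp(−k·d) = 1/2 ⇒ d = ln(2) / k
d = 0.6931 / 0.866 = 0.800 km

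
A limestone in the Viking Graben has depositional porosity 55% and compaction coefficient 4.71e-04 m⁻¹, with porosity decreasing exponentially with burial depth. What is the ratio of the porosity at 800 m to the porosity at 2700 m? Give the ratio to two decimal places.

Working in km (1 km = 1000 m; k in km⁻¹ = k in m⁻¹ × 1000):
phi(d₁)/phi(d₂) = e^(−k·d₁)/e^(−k·d₂) = e^{k(d₂−d₁)}
= exp(0.471 × 1.9) = exp(0.8949) = 2.4471

2.45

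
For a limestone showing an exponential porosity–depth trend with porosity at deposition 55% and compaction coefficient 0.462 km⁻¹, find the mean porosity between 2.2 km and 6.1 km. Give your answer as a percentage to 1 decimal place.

9.2%

⟨φ⟩ = (1/(z₂−z₁)) ∫ φ₀ e^(−cz) dz = φ₀·(e^(−c·z₁) − e^(−c·z₂)) / (c·(z₂−z₁))
e^(−0.462×2.2) = 0.3619; e^(−0.462×6.1) = 0.0597
⟨φ⟩ = 0.55 × (0.3619 − 0.0597) / (0.462 × 3.9) = 0.55 × 0.1677 = 0.0922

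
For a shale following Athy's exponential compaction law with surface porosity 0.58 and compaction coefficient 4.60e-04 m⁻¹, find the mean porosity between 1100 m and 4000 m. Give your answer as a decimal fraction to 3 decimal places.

0.193

Working in km (1 km = 1000 m; c in km⁻¹ = c in m⁻¹ × 1000):
⟨φ⟩ = (1/(d₂−d₁)) ∫ φ₀ e^(−cd) dd = φ₀·(e^(−c·d₁) − e^(−c·d₂)) / (c·(d₂−d₁))
e^(−0.46×1.1) = 0.6029; e^(−0.46×4) = 0.1588
⟨φ⟩ = 0.58 × (0.6029 − 0.1588) / (0.46 × 2.9) = 0.58 × 0.3329 = 0.1931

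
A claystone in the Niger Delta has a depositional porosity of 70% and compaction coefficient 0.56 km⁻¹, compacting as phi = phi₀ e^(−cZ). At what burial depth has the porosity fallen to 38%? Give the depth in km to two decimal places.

1.09 km

Invert Athy's law: Z = ln(phi₀/phi) / c
Z = ln(0.7/0.38) / 0.56 = ln(1.842) / 0.56 = 0.6109 / 0.56 = 1.091 km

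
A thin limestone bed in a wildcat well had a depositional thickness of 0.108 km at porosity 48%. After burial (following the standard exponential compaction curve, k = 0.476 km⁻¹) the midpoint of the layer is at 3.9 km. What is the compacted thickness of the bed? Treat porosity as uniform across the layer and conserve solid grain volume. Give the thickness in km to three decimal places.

Porosity at 3.9 km: n = 0.48·exp(−0.476×3.9) = 0.0750
Solid-volume conservation: h(1−n) = h₀(1−n₀) ⇒ h = h₀·(1−n₀)/(1−n)
h = 0.108 × (1 − 0.48)/(1 − 0.0750) = 0.108 × 0.5622 = 0.0607 km

0.061 km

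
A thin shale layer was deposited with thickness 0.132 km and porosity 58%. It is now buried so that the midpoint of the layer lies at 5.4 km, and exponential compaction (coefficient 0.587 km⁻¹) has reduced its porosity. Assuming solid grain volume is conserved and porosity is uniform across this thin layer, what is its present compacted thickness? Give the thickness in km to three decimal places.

0.057 km

Porosity at 5.4 km: φ = 0.58·exp(−0.587×5.4) = 0.0244
Solid-volume conservation: h(1−φ) = h₀(1−φ₀) ⇒ h = h₀·(1−φ₀)/(1−φ)
h = 0.132 × (1 − 0.58)/(1 − 0.0244) = 0.132 × 0.4305 = 0.0568 km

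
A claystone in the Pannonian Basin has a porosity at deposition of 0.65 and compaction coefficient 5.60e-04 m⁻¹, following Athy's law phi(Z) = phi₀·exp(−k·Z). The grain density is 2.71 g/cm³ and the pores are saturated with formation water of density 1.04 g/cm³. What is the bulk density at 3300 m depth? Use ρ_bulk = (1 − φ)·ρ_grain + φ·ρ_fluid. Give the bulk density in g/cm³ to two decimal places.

Working in km (1 km = 1000 m; k in km⁻¹ = k in m⁻¹ × 1000):
Porosity at depth: phi = 0.65·exp(−0.56×3.3) = 0.65×0.1576 = 0.1024
Bulk density: ρ_b = (1−phi)ρ_g + phi·ρ_f = 0.8976×2.71 + 0.1024×1.04
       = 2.432 + 0.107 = 2.539 g/cm³

2.54 g/cm³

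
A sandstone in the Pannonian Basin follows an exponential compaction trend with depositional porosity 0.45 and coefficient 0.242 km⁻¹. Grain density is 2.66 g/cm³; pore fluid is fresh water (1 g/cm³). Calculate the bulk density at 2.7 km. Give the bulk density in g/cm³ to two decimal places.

Porosity at depth: φ = 0.45·exp(−0.242×2.7) = 0.45×0.5203 = 0.2341
Bulk density: ρ_b = (1−φ)ρ_g + φ·ρ_f = 0.7659×2.66 + 0.2341×1
       = 2.037 + 0.234 = 2.271 g/cm³

2.27 g/cm³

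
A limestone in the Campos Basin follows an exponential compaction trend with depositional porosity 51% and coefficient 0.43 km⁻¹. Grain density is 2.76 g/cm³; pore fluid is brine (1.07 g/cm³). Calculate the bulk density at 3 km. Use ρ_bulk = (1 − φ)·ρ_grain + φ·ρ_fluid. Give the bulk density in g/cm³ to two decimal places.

Porosity at depth: n = 0.51·exp(−0.43×3) = 0.51×0.2753 = 0.1404
Bulk density: ρ_b = (1−n)ρ_g + n·ρ_f = 0.8596×2.76 + 0.1404×1.07
       = 2.373 + 0.150 = 2.523 g/cm³

2.52 g/cm³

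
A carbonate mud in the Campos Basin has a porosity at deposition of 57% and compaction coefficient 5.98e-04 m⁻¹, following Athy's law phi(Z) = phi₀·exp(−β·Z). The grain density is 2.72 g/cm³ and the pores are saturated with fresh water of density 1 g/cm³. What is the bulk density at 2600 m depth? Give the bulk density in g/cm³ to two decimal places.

2.51 g/cm³

Working in km (1 km = 1000 m; β in km⁻¹ = β in m⁻¹ × 1000):
Porosity at depth: phi = 0.57·exp(−0.598×2.6) = 0.57×0.2112 = 0.1204
Bulk density: ρ_b = (1−phi)ρ_g + phi·ρ_f = 0.8796×2.72 + 0.1204×1
       = 2.393 + 0.120 = 2.513 g/cm³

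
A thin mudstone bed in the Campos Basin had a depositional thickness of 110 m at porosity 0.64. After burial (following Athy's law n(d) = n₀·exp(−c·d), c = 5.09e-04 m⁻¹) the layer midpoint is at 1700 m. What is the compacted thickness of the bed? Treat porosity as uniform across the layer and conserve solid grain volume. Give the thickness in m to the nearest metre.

54 m

Working in km (1 km = 1000 m; c in km⁻¹ = c in m⁻¹ × 1000):
Porosity at 1.7 km: n = 0.64·exp(−0.509×1.7) = 0.2694
Solid-volume conservation: h(1−n) = h₀(1−n₀) ⇒ h = h₀·(1−n₀)/(1−n)
h = 0.11 × (1 − 0.64)/(1 − 0.2694) = 0.11 × 0.4927 = 0.0542 km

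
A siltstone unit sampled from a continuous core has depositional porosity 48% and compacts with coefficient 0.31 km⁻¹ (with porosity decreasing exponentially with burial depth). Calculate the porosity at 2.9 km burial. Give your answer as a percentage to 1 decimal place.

φ = φ₀·exp(−k·Z) = 0.48 × exp(−0.31 × 2.9) = 0.48 × exp(−0.899)
  = 0.48 × 0.4070 = 0.1953

19.5%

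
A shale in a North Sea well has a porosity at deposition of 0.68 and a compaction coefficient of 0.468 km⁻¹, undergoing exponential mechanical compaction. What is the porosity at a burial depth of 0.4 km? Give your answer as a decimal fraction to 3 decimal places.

φ = φ₀·exp(−β·z) = 0.68 × exp(−0.468 × 0.4) = 0.68 × exp(−0.1872)
  = 0.68 × 0.8293 = 0.5639

0.564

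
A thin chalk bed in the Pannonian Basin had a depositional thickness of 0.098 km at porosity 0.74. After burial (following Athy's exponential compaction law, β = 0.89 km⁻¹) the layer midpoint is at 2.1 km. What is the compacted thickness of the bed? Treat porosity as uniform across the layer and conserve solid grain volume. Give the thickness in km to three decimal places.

Porosity at 2.1 km: phi = 0.74·exp(−0.89×2.1) = 0.1142
Solid-volume conservation: h(1−phi) = h₀(1−phi₀) ⇒ h = h₀·(1−phi₀)/(1−phi)
h = 0.098 × (1 − 0.74)/(1 − 0.1142) = 0.098 × 0.2935 = 0.0288 km

0.029 km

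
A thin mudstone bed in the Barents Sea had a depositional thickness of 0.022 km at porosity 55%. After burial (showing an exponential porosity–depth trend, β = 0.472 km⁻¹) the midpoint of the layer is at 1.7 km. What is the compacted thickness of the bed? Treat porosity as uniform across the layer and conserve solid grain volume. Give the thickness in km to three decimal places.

Porosity at 1.7 km: n = 0.55·exp(−0.472×1.7) = 0.2465
Solid-volume conservation: h(1−n) = h₀(1−n₀) ⇒ h = h₀·(1−n₀)/(1−n)
h = 0.022 × (1 − 0.55)/(1 − 0.2465) = 0.022 × 0.5972 = 0.0131 km

0.013 km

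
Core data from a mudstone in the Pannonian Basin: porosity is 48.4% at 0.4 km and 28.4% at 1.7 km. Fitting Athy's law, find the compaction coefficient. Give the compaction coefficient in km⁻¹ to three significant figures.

0.410 km⁻¹

Athy: phi(z) = phi₀ e^(−βz) ⇒ phi₁/phi₂ = e^{β(z₂−z₁)} ⇒ β = ln(phi₁/phi₂)/(z₂−z₁)
β = ln(0.484/0.284) / (1.7 − 0.4) = ln(1.704) / 1.3 = 0.5331 / 1.3 = 0.4101 km⁻¹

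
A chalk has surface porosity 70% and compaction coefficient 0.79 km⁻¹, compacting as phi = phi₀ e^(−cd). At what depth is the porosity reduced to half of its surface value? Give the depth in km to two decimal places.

phi/phi₀ = 1/2 ⇒ exp(−c·d) = 1/2 ⇒ d = ln(2) / c
d = 0.6931 / 0.79 = 0.877 km

0.88 km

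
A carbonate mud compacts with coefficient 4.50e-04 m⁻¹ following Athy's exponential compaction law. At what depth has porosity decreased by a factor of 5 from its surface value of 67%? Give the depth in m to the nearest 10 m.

Working in km (1 km = 1000 m; β in km⁻¹ = β in m⁻¹ × 1000):
φ/φ₀ = 1/5 ⇒ exp(−β·Z) = 1/5 ⇒ Z = ln(5) / β
Z = 1.6094 / 0.45 = 3.577 km

3580 m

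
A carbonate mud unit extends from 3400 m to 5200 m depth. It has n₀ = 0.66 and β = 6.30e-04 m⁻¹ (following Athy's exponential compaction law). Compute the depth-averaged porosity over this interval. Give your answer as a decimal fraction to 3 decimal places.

0.046

Working in km (1 km = 1000 m; β in km⁻¹ = β in m⁻¹ × 1000):
⟨n⟩ = (1/(z₂−z₁)) ∫ n₀ e^(−βz) dz = n₀·(e^(−β·z₁) − e^(−β·z₂)) / (β·(z₂−z₁))
e^(−0.63×3.4) = 0.1174; e^(−0.63×5.2) = 0.0378
⟨n⟩ = 0.66 × (0.1174 − 0.0378) / (0.63 × 1.8) = 0.66 × 0.0702 = 0.0464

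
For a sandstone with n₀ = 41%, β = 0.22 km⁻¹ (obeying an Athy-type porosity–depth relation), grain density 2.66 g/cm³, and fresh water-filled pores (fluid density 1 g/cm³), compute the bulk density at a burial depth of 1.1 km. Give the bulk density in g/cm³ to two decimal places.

Porosity at depth: n = 0.41·exp(−0.22×1.1) = 0.41×0.7851 = 0.3219
Bulk density: ρ_b = (1−n)ρ_g + n·ρ_f = 0.6781×2.66 + 0.3219×1
       = 1.804 + 0.322 = 2.126 g/cm³

2.13 g/cm³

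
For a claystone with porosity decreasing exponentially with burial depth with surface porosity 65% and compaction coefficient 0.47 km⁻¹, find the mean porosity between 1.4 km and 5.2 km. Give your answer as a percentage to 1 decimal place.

⟨phi⟩ = (1/(d₂−d₁)) ∫ phi₀ e^(−cd) dd = phi₀·(e^(−c·d₁) − e^(−c·d₂)) / (c·(d₂−d₁))
e^(−0.47×1.4) = 0.5179; e^(−0.47×5.2) = 0.0868
⟨phi⟩ = 0.65 × (0.5179 − 0.0868) / (0.47 × 3.8) = 0.65 × 0.2414 = 0.1569

15.7%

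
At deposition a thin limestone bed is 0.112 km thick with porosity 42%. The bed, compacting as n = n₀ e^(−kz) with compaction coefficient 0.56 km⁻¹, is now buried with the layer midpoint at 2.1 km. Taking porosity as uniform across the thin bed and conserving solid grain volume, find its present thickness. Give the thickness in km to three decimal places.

Porosity at 2.1 km: n = 0.42·exp(−0.56×2.1) = 0.1296
Solid-volume conservation: h(1−n) = h₀(1−n₀) ⇒ h = h₀·(1−n₀)/(1−n)
h = 0.112 × (1 − 0.42)/(1 − 0.1296) = 0.112 × 0.6663 = 0.0746 km

0.075 km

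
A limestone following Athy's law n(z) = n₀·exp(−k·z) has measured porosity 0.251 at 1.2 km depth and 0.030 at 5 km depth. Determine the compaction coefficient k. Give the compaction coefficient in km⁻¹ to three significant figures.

0.559 km⁻¹

Athy: n(z) = n₀ e^(−kz) ⇒ n₁/n₂ = e^{k(z₂−z₁)} ⇒ k = ln(n₁/n₂)/(z₂−z₁)
k = ln(0.251/0.03) / (5 − 1.2) = ln(8.367) / 3.8 = 2.1243 / 3.8 = 0.559 km⁻¹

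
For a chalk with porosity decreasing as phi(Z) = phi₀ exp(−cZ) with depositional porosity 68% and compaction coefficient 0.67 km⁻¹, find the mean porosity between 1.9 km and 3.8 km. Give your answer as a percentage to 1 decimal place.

10.8%

⟨phi⟩ = (1/(Z₂−Z₁)) ∫ phi₀ e^(−cZ) dZ = phi₀·(e^(−c·Z₁) − e^(−c·Z₂)) / (c·(Z₂−Z₁))
e^(−0.67×1.9) = 0.2800; e^(−0.67×3.8) = 0.0784
⟨phi⟩ = 0.68 × (0.2800 − 0.0784) / (0.67 × 1.9) = 0.68 × 0.1584 = 0.1077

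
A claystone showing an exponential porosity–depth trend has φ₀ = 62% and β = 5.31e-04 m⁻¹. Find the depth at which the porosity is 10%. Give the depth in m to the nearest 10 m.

Working in km (1 km = 1000 m; β in km⁻¹ = β in m⁻¹ × 1000):
Invert Athy's law: z = ln(φ₀/φ) / β
z = ln(0.62/0.1) / 0.531 = ln(6.2) / 0.531 = 1.8245 / 0.531 = 3.436 km

3440 m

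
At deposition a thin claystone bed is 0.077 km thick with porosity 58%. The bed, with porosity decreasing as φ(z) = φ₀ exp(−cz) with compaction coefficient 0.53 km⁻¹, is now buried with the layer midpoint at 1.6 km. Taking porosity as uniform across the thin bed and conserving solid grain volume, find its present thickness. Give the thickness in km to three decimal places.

0.043 km

Porosity at 1.6 km: φ = 0.58·exp(−0.53×1.6) = 0.2484
Solid-volume conservation: h(1−φ) = h₀(1−φ₀) ⇒ h = h₀·(1−φ₀)/(1−φ)
h = 0.077 × (1 − 0.58)/(1 − 0.2484) = 0.077 × 0.5588 = 0.0430 km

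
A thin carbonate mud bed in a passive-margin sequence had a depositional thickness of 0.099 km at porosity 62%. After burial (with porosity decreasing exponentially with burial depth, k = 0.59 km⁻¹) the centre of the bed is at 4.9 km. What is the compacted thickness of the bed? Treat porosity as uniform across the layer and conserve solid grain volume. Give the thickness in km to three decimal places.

Porosity at 4.9 km: φ = 0.62·exp(−0.59×4.9) = 0.0344
Solid-volume conservation: h(1−φ) = h₀(1−φ₀) ⇒ h = h₀·(1−φ₀)/(1−φ)
h = 0.099 × (1 − 0.62)/(1 − 0.0344) = 0.099 × 0.3935 = 0.0390 km

0.039 km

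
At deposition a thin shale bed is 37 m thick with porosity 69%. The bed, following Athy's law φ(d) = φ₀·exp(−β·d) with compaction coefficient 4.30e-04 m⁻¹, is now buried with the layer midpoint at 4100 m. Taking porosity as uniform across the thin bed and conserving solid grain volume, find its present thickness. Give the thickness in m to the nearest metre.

13 m

Working in km (1 km = 1000 m; β in km⁻¹ = β in m⁻¹ × 1000):
Porosity at 4.1 km: φ = 0.69·exp(−0.43×4.1) = 0.1184
Solid-volume conservation: h(1−φ) = h₀(1−φ₀) ⇒ h = h₀·(1−φ₀)/(1−φ)
h = 0.037 × (1 − 0.69)/(1 − 0.1184) = 0.037 × 0.3516 = 0.0130 km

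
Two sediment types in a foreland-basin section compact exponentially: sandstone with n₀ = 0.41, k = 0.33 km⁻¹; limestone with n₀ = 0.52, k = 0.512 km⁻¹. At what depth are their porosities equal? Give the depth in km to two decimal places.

1.31 km

Set n₀ₐ e^(−kₐz) = n₀ᵦ e^(−kᵦz) ⇒ ln(n₀ₐ/n₀ᵦ) = (kₐ − kᵦ)·z
z = ln(0.41/0.52) / (0.33 − 0.512) = -0.2377 / -0.182 = 1.306 km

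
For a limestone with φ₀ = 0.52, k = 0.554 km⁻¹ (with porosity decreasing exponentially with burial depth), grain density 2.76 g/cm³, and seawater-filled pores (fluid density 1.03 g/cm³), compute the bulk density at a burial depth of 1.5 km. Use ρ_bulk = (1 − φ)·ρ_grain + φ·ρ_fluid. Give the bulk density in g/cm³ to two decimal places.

2.37 g/cm³

Porosity at depth: φ = 0.52·exp(−0.554×1.5) = 0.52×0.4356 = 0.2265
Bulk density: ρ_b = (1−φ)ρ_g + φ·ρ_f = 0.7735×2.76 + 0.2265×1.03
       = 2.135 + 0.233 = 2.368 g/cm³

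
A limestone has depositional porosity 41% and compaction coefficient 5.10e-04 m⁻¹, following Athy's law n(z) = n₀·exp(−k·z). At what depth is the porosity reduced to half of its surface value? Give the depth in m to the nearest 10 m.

Working in km (1 km = 1000 m; k in km⁻¹ = k in m⁻¹ × 1000):
n/n₀ = 1/2 ⇒ exp(−k·z) = 1/2 ⇒ z = ln(2) / k
z = 0.6931 / 0.51 = 1.359 km

1360 m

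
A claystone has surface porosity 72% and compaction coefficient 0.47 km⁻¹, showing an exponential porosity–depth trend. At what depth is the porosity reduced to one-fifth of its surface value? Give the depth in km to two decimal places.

3.42 km

φ/φ₀ = 1/5 ⇒ exp(−β·z) = 1/5 ⇒ z = ln(5) / β
z = 1.6094 / 0.47 = 3.424 km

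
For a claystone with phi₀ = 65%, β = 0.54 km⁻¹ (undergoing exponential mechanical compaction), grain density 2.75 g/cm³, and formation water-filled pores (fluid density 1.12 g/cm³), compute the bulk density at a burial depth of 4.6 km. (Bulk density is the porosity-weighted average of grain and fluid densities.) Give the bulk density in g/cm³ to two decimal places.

2.66 g/cm³

Porosity at depth: phi = 0.65·exp(−0.54×4.6) = 0.65×0.0834 = 0.0542
Bulk density: ρ_b = (1−phi)ρ_g + phi·ρ_f = 0.9458×2.75 + 0.0542×1.12
       = 2.601 + 0.061 = 2.662 g/cm³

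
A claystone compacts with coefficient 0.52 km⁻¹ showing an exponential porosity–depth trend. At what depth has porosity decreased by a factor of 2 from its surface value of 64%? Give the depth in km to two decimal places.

n/n₀ = 1/2 ⇒ exp(−k·d) = 1/2 ⇒ d = ln(2) / k
d = 0.6931 / 0.52 = 1.333 km

1.33 km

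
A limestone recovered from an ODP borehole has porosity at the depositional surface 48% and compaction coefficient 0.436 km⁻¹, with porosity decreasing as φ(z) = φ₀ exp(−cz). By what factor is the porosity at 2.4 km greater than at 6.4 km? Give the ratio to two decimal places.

5.72

φ(z₁)/φ(z₂) = e^(−c·z₁)/e^(−c·z₂) = e^{c(z₂−z₁)}
= exp(0.436 × 4) = exp(1.744) = 5.7202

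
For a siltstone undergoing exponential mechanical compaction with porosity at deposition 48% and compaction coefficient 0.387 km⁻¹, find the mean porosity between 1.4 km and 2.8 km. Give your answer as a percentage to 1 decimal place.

21.6%

⟨φ⟩ = (1/(z₂−z₁)) ∫ φ₀ e^(−kz) dz = φ₀·(e^(−k·z₁) − e^(−k·z₂)) / (k·(z₂−z₁))
e^(−0.387×1.4) = 0.5817; e^(−0.387×2.8) = 0.3384
⟨φ⟩ = 0.48 × (0.5817 − 0.3384) / (0.387 × 1.4) = 0.48 × 0.4491 = 0.2156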